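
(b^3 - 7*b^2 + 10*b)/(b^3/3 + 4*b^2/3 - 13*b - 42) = 3*b*(b^2 - 7*b + 10)/(b^3 + 4*b^2 - 39*b - 126)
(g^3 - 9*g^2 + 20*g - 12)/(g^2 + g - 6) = (g^2 - 7*g + 6)/(g + 3)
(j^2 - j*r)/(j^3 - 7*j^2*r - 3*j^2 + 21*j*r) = (j - r)/(j^2 - 7*j*r - 3*j + 21*r)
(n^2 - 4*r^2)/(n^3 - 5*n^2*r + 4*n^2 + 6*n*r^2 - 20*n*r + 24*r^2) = (-n - 2*r)/(-n^2 + 3*n*r - 4*n + 12*r)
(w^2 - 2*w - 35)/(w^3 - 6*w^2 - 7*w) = (w + 5)/(w*(w + 1))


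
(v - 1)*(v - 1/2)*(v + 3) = v^3 + 3*v^2/2 - 4*v + 3/2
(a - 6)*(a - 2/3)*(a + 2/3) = a^3 - 6*a^2 - 4*a/9 + 8/3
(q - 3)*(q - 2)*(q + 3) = q^3 - 2*q^2 - 9*q + 18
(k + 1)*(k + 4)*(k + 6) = k^3 + 11*k^2 + 34*k + 24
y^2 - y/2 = y*(y - 1/2)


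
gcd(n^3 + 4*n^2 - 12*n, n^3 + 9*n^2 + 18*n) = n^2 + 6*n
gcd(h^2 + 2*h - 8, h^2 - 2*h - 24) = h + 4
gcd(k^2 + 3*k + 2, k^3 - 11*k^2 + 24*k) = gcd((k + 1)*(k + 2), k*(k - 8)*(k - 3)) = 1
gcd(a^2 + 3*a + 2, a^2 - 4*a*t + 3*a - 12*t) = 1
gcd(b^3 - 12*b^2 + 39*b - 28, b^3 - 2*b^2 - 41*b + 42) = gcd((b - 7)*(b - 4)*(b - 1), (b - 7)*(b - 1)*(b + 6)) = b^2 - 8*b + 7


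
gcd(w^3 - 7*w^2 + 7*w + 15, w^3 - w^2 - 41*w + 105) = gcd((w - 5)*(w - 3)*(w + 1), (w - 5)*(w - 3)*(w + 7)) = w^2 - 8*w + 15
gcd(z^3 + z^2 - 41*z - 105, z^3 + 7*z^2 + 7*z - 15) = z^2 + 8*z + 15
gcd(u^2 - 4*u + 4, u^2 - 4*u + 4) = u^2 - 4*u + 4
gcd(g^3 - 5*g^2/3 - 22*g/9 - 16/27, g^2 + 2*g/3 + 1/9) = g + 1/3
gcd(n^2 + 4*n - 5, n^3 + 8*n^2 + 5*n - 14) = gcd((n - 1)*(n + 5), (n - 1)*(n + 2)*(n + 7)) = n - 1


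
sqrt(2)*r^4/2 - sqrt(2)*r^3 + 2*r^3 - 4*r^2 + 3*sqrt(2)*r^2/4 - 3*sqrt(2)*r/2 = r*(r - 2)*(r + 3*sqrt(2)/2)*(sqrt(2)*r/2 + 1/2)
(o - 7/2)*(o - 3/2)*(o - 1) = o^3 - 6*o^2 + 41*o/4 - 21/4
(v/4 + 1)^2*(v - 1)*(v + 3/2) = v^4/16 + 17*v^3/32 + 37*v^2/32 - v/4 - 3/2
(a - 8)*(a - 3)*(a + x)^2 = a^4 + 2*a^3*x - 11*a^3 + a^2*x^2 - 22*a^2*x + 24*a^2 - 11*a*x^2 + 48*a*x + 24*x^2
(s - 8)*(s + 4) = s^2 - 4*s - 32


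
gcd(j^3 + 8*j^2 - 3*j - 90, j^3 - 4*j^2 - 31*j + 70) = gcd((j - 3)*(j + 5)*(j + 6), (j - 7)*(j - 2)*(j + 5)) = j + 5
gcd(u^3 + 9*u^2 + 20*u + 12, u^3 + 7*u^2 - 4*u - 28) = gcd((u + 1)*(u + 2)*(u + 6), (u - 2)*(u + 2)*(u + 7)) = u + 2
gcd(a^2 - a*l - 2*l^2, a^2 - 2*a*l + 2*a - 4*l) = a - 2*l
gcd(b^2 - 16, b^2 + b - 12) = b + 4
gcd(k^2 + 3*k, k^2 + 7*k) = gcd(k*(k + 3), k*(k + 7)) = k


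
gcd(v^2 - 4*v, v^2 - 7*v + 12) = v - 4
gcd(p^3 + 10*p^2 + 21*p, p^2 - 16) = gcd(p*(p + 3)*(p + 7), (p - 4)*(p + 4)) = 1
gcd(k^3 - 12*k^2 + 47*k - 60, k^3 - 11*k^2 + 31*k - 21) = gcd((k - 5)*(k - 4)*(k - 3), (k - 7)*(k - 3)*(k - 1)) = k - 3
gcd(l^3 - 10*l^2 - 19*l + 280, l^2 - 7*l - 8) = l - 8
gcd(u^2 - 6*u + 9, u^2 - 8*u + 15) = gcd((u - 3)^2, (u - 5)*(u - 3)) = u - 3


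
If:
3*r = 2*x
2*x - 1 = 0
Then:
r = 1/3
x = 1/2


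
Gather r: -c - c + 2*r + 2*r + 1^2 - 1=-2*c + 4*r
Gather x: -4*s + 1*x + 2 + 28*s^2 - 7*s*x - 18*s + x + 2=28*s^2 - 22*s + x*(2 - 7*s) + 4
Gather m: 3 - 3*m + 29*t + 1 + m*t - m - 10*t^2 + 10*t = m*(t - 4) - 10*t^2 + 39*t + 4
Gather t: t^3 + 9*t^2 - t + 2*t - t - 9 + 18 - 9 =t^3 + 9*t^2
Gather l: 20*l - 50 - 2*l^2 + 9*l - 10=-2*l^2 + 29*l - 60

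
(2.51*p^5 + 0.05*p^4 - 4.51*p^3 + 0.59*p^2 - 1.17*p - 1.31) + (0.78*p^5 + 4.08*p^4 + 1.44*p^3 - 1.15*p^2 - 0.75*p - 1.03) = 3.29*p^5 + 4.13*p^4 - 3.07*p^3 - 0.56*p^2 - 1.92*p - 2.34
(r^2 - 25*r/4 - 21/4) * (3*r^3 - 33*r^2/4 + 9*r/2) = 3*r^5 - 27*r^4 + 645*r^3/16 + 243*r^2/16 - 189*r/8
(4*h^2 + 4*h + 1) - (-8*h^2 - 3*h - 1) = 12*h^2 + 7*h + 2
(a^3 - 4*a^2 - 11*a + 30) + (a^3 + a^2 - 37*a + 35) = 2*a^3 - 3*a^2 - 48*a + 65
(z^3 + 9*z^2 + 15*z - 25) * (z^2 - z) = z^5 + 8*z^4 + 6*z^3 - 40*z^2 + 25*z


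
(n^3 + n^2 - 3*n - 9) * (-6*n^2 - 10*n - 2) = -6*n^5 - 16*n^4 + 6*n^3 + 82*n^2 + 96*n + 18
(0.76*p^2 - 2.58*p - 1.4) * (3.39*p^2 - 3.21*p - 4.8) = 2.5764*p^4 - 11.1858*p^3 - 0.112199999999998*p^2 + 16.878*p + 6.72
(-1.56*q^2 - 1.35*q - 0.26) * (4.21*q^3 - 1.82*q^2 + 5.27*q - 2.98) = -6.5676*q^5 - 2.8443*q^4 - 6.8588*q^3 - 1.9925*q^2 + 2.6528*q + 0.7748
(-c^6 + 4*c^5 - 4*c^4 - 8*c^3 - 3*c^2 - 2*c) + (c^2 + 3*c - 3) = -c^6 + 4*c^5 - 4*c^4 - 8*c^3 - 2*c^2 + c - 3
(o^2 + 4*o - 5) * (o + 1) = o^3 + 5*o^2 - o - 5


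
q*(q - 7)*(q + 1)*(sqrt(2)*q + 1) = sqrt(2)*q^4 - 6*sqrt(2)*q^3 + q^3 - 7*sqrt(2)*q^2 - 6*q^2 - 7*q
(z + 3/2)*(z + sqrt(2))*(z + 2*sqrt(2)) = z^3 + 3*z^2/2 + 3*sqrt(2)*z^2 + 4*z + 9*sqrt(2)*z/2 + 6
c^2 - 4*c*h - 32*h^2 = (c - 8*h)*(c + 4*h)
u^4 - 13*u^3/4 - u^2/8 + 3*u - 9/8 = (u - 3)*(u - 3/4)*(u - 1/2)*(u + 1)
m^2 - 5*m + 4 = (m - 4)*(m - 1)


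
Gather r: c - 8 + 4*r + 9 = c + 4*r + 1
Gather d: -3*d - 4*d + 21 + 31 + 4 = 56 - 7*d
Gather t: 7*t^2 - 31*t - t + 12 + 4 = 7*t^2 - 32*t + 16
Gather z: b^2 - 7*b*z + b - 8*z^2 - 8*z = b^2 + b - 8*z^2 + z*(-7*b - 8)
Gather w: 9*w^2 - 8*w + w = 9*w^2 - 7*w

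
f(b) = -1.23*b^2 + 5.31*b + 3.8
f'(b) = 5.31 - 2.46*b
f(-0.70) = -0.52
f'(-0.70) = 7.03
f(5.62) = -5.21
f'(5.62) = -8.52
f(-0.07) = 3.42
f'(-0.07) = 5.48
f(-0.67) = -0.31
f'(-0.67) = 6.96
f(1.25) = 8.52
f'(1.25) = 2.24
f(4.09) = 4.94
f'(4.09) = -4.75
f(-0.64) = -0.10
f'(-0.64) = 6.88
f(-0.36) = 1.73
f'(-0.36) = 6.20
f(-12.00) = -237.04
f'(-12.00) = 34.83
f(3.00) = 8.66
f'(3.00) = -2.07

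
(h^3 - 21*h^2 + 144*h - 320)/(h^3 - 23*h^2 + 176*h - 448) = (h - 5)/(h - 7)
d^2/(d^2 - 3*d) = d/(d - 3)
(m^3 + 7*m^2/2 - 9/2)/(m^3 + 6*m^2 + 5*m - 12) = (m + 3/2)/(m + 4)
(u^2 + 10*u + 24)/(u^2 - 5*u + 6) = (u^2 + 10*u + 24)/(u^2 - 5*u + 6)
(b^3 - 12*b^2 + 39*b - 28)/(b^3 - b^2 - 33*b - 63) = (b^2 - 5*b + 4)/(b^2 + 6*b + 9)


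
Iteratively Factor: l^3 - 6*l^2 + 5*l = (l - 5)*(l^2 - l) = l*(l - 5)*(l - 1)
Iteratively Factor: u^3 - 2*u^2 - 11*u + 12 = (u - 4)*(u^2 + 2*u - 3) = (u - 4)*(u - 1)*(u + 3)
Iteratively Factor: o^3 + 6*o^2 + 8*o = (o)*(o^2 + 6*o + 8) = o*(o + 4)*(o + 2)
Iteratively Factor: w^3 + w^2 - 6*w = (w - 2)*(w^2 + 3*w) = (w - 2)*(w + 3)*(w)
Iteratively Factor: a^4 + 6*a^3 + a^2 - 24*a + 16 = (a - 1)*(a^3 + 7*a^2 + 8*a - 16) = (a - 1)*(a + 4)*(a^2 + 3*a - 4) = (a - 1)^2*(a + 4)*(a + 4)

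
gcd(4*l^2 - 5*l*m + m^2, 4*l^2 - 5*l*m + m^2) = 4*l^2 - 5*l*m + m^2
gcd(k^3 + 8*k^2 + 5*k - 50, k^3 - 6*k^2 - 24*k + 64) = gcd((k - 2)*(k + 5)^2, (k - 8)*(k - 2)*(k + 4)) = k - 2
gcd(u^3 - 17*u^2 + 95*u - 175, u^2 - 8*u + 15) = u - 5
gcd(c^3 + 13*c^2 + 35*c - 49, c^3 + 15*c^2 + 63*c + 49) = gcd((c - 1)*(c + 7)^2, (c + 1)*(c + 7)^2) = c^2 + 14*c + 49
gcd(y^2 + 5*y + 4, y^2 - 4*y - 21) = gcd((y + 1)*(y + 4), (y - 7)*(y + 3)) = 1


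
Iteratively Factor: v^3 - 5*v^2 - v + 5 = (v + 1)*(v^2 - 6*v + 5) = (v - 5)*(v + 1)*(v - 1)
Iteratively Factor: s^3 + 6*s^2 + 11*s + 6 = (s + 1)*(s^2 + 5*s + 6) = (s + 1)*(s + 2)*(s + 3)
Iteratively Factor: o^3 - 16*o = (o - 4)*(o^2 + 4*o) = (o - 4)*(o + 4)*(o)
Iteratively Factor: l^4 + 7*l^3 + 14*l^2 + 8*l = (l + 4)*(l^3 + 3*l^2 + 2*l) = l*(l + 4)*(l^2 + 3*l + 2) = l*(l + 1)*(l + 4)*(l + 2)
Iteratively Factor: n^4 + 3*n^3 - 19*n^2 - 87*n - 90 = (n + 3)*(n^3 - 19*n - 30) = (n + 3)^2*(n^2 - 3*n - 10) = (n + 2)*(n + 3)^2*(n - 5)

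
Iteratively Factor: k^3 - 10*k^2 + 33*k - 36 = (k - 3)*(k^2 - 7*k + 12) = (k - 4)*(k - 3)*(k - 3)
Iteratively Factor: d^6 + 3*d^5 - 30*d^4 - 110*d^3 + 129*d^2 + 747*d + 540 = (d - 3)*(d^5 + 6*d^4 - 12*d^3 - 146*d^2 - 309*d - 180) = (d - 5)*(d - 3)*(d^4 + 11*d^3 + 43*d^2 + 69*d + 36) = (d - 5)*(d - 3)*(d + 3)*(d^3 + 8*d^2 + 19*d + 12) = (d - 5)*(d - 3)*(d + 1)*(d + 3)*(d^2 + 7*d + 12) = (d - 5)*(d - 3)*(d + 1)*(d + 3)*(d + 4)*(d + 3)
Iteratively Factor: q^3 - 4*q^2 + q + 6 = (q - 3)*(q^2 - q - 2) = (q - 3)*(q - 2)*(q + 1)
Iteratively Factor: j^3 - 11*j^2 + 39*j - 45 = (j - 3)*(j^2 - 8*j + 15) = (j - 3)^2*(j - 5)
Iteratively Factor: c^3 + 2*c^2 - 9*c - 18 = (c + 2)*(c^2 - 9) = (c + 2)*(c + 3)*(c - 3)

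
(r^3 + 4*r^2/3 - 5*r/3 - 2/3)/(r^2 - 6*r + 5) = (3*r^2 + 7*r + 2)/(3*(r - 5))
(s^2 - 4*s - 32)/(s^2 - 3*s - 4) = (-s^2 + 4*s + 32)/(-s^2 + 3*s + 4)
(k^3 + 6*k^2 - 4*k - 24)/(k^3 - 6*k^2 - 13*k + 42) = (k^2 + 8*k + 12)/(k^2 - 4*k - 21)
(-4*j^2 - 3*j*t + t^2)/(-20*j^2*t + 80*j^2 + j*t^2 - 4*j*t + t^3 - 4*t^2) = (j + t)/(5*j*t - 20*j + t^2 - 4*t)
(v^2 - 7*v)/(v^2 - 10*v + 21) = v/(v - 3)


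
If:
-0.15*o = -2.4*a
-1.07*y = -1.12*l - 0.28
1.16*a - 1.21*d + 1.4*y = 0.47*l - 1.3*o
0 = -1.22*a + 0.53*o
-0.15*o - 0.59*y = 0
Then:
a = 0.00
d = 0.10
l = -0.25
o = 0.00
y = 0.00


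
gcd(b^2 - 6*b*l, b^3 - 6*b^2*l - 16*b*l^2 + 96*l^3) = b - 6*l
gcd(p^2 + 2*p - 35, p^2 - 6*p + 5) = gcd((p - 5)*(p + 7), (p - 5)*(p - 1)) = p - 5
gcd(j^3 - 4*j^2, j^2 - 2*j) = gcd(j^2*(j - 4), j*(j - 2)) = j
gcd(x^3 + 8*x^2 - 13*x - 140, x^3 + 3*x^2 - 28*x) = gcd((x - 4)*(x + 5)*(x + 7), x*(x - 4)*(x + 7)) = x^2 + 3*x - 28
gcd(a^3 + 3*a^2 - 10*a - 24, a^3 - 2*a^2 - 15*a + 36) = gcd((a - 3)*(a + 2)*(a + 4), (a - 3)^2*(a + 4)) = a^2 + a - 12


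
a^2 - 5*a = a*(a - 5)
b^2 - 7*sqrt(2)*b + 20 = (b - 5*sqrt(2))*(b - 2*sqrt(2))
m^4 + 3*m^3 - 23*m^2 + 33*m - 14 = (m - 2)*(m - 1)^2*(m + 7)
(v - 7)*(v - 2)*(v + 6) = v^3 - 3*v^2 - 40*v + 84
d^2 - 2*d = d*(d - 2)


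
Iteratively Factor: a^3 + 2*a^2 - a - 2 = (a - 1)*(a^2 + 3*a + 2) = (a - 1)*(a + 1)*(a + 2)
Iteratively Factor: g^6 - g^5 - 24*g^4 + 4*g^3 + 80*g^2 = (g - 5)*(g^5 + 4*g^4 - 4*g^3 - 16*g^2) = g*(g - 5)*(g^4 + 4*g^3 - 4*g^2 - 16*g) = g*(g - 5)*(g + 2)*(g^3 + 2*g^2 - 8*g) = g^2*(g - 5)*(g + 2)*(g^2 + 2*g - 8) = g^2*(g - 5)*(g - 2)*(g + 2)*(g + 4)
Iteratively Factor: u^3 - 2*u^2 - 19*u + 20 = (u + 4)*(u^2 - 6*u + 5) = (u - 1)*(u + 4)*(u - 5)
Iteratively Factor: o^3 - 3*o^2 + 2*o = (o - 2)*(o^2 - o) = o*(o - 2)*(o - 1)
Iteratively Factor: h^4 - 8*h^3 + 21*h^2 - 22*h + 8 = (h - 2)*(h^3 - 6*h^2 + 9*h - 4) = (h - 4)*(h - 2)*(h^2 - 2*h + 1) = (h - 4)*(h - 2)*(h - 1)*(h - 1)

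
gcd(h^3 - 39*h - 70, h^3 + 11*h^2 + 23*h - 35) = h + 5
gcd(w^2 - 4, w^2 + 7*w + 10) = w + 2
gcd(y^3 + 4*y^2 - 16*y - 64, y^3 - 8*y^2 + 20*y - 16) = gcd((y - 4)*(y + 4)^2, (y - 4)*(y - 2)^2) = y - 4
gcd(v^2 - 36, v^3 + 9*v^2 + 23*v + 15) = 1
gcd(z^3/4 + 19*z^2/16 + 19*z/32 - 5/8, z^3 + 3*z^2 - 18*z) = 1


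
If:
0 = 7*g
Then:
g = 0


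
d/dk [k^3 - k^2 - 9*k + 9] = 3*k^2 - 2*k - 9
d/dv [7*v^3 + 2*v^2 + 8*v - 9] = 21*v^2 + 4*v + 8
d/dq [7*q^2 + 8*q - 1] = 14*q + 8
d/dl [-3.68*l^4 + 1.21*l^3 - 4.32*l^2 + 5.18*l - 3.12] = -14.72*l^3 + 3.63*l^2 - 8.64*l + 5.18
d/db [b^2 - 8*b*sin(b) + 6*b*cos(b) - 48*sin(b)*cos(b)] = -6*b*sin(b) - 8*b*cos(b) + 2*b - 8*sin(b) + 6*cos(b) - 48*cos(2*b)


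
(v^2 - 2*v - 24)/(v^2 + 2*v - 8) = (v - 6)/(v - 2)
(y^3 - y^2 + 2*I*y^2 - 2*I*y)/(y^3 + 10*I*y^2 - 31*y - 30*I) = y*(y - 1)/(y^2 + 8*I*y - 15)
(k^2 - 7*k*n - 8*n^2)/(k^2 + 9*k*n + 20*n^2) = (k^2 - 7*k*n - 8*n^2)/(k^2 + 9*k*n + 20*n^2)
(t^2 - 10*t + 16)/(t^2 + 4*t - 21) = (t^2 - 10*t + 16)/(t^2 + 4*t - 21)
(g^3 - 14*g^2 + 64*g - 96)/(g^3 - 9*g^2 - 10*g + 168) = (g^2 - 8*g + 16)/(g^2 - 3*g - 28)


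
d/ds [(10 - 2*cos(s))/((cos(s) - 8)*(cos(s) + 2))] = 2*(sin(s)^2 + 10*cos(s) - 47)*sin(s)/((cos(s) - 8)^2*(cos(s) + 2)^2)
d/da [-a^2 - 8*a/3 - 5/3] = -2*a - 8/3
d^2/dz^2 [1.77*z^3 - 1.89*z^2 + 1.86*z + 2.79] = 10.62*z - 3.78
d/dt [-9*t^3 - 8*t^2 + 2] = t*(-27*t - 16)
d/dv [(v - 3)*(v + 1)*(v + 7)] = 3*v^2 + 10*v - 17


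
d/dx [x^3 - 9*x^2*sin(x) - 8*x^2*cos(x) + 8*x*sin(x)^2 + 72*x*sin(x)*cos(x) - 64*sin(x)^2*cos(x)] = 8*x^2*sin(x) - 9*x^2*cos(x) + 3*x^2 - 18*x*sin(x) + 8*x*sin(2*x) - 16*x*cos(x) + 72*x*cos(2*x) + 16*sin(x) + 36*sin(2*x) - 48*sin(3*x) - 4*cos(2*x) + 4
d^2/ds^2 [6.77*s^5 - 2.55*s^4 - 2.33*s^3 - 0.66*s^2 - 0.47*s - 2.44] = 135.4*s^3 - 30.6*s^2 - 13.98*s - 1.32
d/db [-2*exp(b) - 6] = -2*exp(b)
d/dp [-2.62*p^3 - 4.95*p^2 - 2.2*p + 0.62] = -7.86*p^2 - 9.9*p - 2.2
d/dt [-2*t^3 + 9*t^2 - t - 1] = -6*t^2 + 18*t - 1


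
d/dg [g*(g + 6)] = 2*g + 6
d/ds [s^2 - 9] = 2*s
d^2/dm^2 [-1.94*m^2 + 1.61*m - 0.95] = -3.88000000000000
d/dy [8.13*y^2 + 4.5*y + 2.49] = 16.26*y + 4.5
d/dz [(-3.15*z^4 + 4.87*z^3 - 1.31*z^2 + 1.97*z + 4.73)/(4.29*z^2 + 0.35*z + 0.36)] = (-27.027*z^5 + 17.5848*z^4 - 1.127*z^3 - 3.6502*z^2 - 41.5266*z - 0.9463)/(18.4041*z^4 + 3.003*z^3 + 3.2113*z^2 + 0.252*z + 0.1296)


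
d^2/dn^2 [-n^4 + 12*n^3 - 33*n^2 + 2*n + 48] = -12*n^2 + 72*n - 66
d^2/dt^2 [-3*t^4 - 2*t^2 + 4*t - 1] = -36*t^2 - 4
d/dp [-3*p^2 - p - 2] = -6*p - 1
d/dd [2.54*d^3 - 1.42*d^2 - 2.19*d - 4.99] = 7.62*d^2 - 2.84*d - 2.19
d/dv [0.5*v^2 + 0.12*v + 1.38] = 1.0*v + 0.12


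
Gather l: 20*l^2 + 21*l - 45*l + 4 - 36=20*l^2 - 24*l - 32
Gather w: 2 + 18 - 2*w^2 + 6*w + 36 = -2*w^2 + 6*w + 56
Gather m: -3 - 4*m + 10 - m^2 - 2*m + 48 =-m^2 - 6*m + 55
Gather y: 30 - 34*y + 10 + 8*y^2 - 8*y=8*y^2 - 42*y + 40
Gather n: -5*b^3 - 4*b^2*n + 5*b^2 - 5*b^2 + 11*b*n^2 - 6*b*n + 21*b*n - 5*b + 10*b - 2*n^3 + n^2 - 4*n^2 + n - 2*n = -5*b^3 + 5*b - 2*n^3 + n^2*(11*b - 3) + n*(-4*b^2 + 15*b - 1)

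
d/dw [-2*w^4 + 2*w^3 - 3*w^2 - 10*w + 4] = -8*w^3 + 6*w^2 - 6*w - 10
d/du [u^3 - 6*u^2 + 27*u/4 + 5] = 3*u^2 - 12*u + 27/4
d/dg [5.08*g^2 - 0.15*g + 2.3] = 10.16*g - 0.15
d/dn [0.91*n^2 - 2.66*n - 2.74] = 1.82*n - 2.66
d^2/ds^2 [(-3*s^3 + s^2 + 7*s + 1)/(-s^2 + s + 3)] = 2*(4*s^3 + 15*s^2 + 21*s + 8)/(s^6 - 3*s^5 - 6*s^4 + 17*s^3 + 18*s^2 - 27*s - 27)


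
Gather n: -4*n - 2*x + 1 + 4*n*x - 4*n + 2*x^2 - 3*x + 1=n*(4*x - 8) + 2*x^2 - 5*x + 2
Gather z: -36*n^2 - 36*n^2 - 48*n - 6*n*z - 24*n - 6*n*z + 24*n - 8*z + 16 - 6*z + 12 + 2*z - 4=-72*n^2 - 48*n + z*(-12*n - 12) + 24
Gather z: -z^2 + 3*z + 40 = -z^2 + 3*z + 40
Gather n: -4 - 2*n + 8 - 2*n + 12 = 16 - 4*n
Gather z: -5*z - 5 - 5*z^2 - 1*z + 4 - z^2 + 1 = -6*z^2 - 6*z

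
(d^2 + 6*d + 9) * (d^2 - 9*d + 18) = d^4 - 3*d^3 - 27*d^2 + 27*d + 162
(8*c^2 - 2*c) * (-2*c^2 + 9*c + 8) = -16*c^4 + 76*c^3 + 46*c^2 - 16*c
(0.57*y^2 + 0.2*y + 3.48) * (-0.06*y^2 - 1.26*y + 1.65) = -0.0342*y^4 - 0.7302*y^3 + 0.4797*y^2 - 4.0548*y + 5.742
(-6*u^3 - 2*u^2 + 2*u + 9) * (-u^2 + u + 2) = 6*u^5 - 4*u^4 - 16*u^3 - 11*u^2 + 13*u + 18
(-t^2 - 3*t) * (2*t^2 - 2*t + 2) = -2*t^4 - 4*t^3 + 4*t^2 - 6*t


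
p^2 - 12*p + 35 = (p - 7)*(p - 5)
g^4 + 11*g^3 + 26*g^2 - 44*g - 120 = (g - 2)*(g + 2)*(g + 5)*(g + 6)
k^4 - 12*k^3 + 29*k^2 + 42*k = k*(k - 7)*(k - 6)*(k + 1)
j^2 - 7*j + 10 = (j - 5)*(j - 2)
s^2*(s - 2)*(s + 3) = s^4 + s^3 - 6*s^2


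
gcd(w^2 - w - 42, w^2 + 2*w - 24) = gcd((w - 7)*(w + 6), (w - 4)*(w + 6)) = w + 6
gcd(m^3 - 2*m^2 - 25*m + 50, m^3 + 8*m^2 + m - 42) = m - 2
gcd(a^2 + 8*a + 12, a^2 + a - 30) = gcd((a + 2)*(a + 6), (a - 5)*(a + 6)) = a + 6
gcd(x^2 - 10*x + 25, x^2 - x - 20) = x - 5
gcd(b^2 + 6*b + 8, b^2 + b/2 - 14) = b + 4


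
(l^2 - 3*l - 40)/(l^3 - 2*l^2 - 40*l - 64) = (l + 5)/(l^2 + 6*l + 8)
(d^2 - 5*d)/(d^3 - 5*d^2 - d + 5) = d/(d^2 - 1)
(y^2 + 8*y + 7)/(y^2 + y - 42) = (y + 1)/(y - 6)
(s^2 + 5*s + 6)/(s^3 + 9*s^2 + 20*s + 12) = (s + 3)/(s^2 + 7*s + 6)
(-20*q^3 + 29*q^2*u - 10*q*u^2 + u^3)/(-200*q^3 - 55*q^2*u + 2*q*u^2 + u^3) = (20*q^3 - 29*q^2*u + 10*q*u^2 - u^3)/(200*q^3 + 55*q^2*u - 2*q*u^2 - u^3)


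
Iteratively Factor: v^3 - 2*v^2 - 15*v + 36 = (v + 4)*(v^2 - 6*v + 9) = (v - 3)*(v + 4)*(v - 3)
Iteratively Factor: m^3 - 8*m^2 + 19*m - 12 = (m - 1)*(m^2 - 7*m + 12) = (m - 3)*(m - 1)*(m - 4)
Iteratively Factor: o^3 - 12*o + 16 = (o + 4)*(o^2 - 4*o + 4) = (o - 2)*(o + 4)*(o - 2)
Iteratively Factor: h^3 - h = (h + 1)*(h^2 - h) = h*(h + 1)*(h - 1)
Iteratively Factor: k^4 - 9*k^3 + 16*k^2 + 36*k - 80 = (k - 5)*(k^3 - 4*k^2 - 4*k + 16) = (k - 5)*(k + 2)*(k^2 - 6*k + 8) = (k - 5)*(k - 2)*(k + 2)*(k - 4)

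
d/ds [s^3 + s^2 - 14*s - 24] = 3*s^2 + 2*s - 14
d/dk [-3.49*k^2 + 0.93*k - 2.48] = 0.93 - 6.98*k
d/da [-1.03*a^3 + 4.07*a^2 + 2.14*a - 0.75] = -3.09*a^2 + 8.14*a + 2.14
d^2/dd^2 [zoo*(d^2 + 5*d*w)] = zoo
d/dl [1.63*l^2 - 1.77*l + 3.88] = 3.26*l - 1.77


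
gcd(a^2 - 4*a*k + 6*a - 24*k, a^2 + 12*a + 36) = a + 6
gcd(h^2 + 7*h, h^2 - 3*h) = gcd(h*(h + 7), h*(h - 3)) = h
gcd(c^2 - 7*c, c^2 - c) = c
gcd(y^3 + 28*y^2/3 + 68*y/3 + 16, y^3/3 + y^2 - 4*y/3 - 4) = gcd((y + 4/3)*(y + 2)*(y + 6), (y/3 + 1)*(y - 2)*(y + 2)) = y + 2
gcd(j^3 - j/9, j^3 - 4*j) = j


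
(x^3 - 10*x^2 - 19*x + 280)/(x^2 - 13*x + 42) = (x^2 - 3*x - 40)/(x - 6)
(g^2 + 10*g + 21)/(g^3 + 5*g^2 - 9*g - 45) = (g + 7)/(g^2 + 2*g - 15)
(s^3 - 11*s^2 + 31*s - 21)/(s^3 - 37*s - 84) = (s^2 - 4*s + 3)/(s^2 + 7*s + 12)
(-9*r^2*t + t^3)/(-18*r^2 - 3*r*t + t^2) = t*(3*r - t)/(6*r - t)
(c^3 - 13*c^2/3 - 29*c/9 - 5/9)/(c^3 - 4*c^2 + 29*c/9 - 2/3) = (9*c^3 - 39*c^2 - 29*c - 5)/(9*c^3 - 36*c^2 + 29*c - 6)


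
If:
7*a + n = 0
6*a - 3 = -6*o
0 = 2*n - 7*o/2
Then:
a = -1/6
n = 7/6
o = 2/3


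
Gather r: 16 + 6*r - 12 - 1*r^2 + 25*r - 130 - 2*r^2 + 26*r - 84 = -3*r^2 + 57*r - 210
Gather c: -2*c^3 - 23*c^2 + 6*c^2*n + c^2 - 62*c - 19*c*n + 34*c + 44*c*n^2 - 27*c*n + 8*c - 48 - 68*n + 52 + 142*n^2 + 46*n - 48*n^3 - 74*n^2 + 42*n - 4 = -2*c^3 + c^2*(6*n - 22) + c*(44*n^2 - 46*n - 20) - 48*n^3 + 68*n^2 + 20*n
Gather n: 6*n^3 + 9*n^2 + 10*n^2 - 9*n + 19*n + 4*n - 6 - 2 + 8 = 6*n^3 + 19*n^2 + 14*n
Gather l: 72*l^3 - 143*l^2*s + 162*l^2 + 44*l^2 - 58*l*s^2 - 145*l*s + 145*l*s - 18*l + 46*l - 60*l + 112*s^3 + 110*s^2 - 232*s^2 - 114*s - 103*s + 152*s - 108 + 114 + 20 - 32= 72*l^3 + l^2*(206 - 143*s) + l*(-58*s^2 - 32) + 112*s^3 - 122*s^2 - 65*s - 6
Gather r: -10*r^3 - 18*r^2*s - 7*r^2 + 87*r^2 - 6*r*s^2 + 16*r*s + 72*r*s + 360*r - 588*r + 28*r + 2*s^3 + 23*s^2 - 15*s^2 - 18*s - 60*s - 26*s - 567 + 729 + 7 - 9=-10*r^3 + r^2*(80 - 18*s) + r*(-6*s^2 + 88*s - 200) + 2*s^3 + 8*s^2 - 104*s + 160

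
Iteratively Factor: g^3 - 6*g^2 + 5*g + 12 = (g - 4)*(g^2 - 2*g - 3) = (g - 4)*(g - 3)*(g + 1)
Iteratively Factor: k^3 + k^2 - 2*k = (k - 1)*(k^2 + 2*k) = k*(k - 1)*(k + 2)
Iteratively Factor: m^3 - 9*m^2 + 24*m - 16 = (m - 1)*(m^2 - 8*m + 16) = (m - 4)*(m - 1)*(m - 4)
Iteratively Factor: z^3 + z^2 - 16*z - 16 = (z + 4)*(z^2 - 3*z - 4) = (z + 1)*(z + 4)*(z - 4)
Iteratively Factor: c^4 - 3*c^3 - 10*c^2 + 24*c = (c + 3)*(c^3 - 6*c^2 + 8*c) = (c - 4)*(c + 3)*(c^2 - 2*c) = c*(c - 4)*(c + 3)*(c - 2)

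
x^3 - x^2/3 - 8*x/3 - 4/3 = (x - 2)*(x + 2/3)*(x + 1)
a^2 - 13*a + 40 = (a - 8)*(a - 5)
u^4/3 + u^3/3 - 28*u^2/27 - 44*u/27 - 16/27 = (u/3 + 1/3)*(u - 2)*(u + 2/3)*(u + 4/3)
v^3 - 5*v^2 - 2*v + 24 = (v - 4)*(v - 3)*(v + 2)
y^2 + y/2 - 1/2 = (y - 1/2)*(y + 1)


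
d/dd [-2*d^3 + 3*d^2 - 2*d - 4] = -6*d^2 + 6*d - 2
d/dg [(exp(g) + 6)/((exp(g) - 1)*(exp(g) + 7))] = (-exp(2*g) - 12*exp(g) - 43)*exp(g)/(exp(4*g) + 12*exp(3*g) + 22*exp(2*g) - 84*exp(g) + 49)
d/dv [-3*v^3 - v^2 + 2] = v*(-9*v - 2)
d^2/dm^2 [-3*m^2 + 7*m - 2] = -6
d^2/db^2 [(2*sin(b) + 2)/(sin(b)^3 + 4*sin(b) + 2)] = 2*(-4*sin(b)^7 - 9*sin(b)^6 + 22*sin(b)^5 + 30*sin(b)^4 + 10*sin(b)^3 - 8*sin(b)^2 - 8*sin(b) + 16)/(sin(b)^3 + 4*sin(b) + 2)^3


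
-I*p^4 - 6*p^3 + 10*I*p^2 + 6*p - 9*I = (p + 1)*(p - 3*I)^2*(-I*p + I)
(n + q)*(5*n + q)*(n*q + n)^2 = 5*n^4*q^2 + 10*n^4*q + 5*n^4 + 6*n^3*q^3 + 12*n^3*q^2 + 6*n^3*q + n^2*q^4 + 2*n^2*q^3 + n^2*q^2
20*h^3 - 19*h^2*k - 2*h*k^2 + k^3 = (-5*h + k)*(-h + k)*(4*h + k)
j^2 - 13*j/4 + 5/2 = (j - 2)*(j - 5/4)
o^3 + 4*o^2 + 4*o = o*(o + 2)^2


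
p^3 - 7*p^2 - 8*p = p*(p - 8)*(p + 1)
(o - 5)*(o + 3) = o^2 - 2*o - 15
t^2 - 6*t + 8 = (t - 4)*(t - 2)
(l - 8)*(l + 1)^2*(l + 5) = l^4 - l^3 - 45*l^2 - 83*l - 40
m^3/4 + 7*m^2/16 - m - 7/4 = (m/4 + 1/2)*(m - 2)*(m + 7/4)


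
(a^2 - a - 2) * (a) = a^3 - a^2 - 2*a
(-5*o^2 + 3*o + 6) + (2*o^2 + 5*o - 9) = -3*o^2 + 8*o - 3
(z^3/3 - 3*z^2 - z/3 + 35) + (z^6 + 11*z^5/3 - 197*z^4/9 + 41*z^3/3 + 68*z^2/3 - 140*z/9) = z^6 + 11*z^5/3 - 197*z^4/9 + 14*z^3 + 59*z^2/3 - 143*z/9 + 35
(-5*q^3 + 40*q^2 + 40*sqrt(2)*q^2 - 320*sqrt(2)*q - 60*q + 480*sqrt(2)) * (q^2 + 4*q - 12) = -5*q^5 + 20*q^4 + 40*sqrt(2)*q^4 - 160*sqrt(2)*q^3 + 160*q^3 - 1280*sqrt(2)*q^2 - 720*q^2 + 720*q + 5760*sqrt(2)*q - 5760*sqrt(2)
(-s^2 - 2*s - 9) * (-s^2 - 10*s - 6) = s^4 + 12*s^3 + 35*s^2 + 102*s + 54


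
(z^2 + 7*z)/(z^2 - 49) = z/(z - 7)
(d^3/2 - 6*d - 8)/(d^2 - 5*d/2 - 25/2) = (-d^3 + 12*d + 16)/(-2*d^2 + 5*d + 25)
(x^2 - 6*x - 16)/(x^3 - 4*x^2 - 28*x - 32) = 1/(x + 2)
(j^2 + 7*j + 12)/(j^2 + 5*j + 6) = (j + 4)/(j + 2)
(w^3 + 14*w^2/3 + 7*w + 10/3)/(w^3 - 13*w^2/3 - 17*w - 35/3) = (w + 2)/(w - 7)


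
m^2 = m^2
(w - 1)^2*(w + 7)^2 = w^4 + 12*w^3 + 22*w^2 - 84*w + 49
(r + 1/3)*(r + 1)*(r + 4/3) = r^3 + 8*r^2/3 + 19*r/9 + 4/9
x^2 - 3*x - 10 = (x - 5)*(x + 2)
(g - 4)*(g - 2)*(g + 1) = g^3 - 5*g^2 + 2*g + 8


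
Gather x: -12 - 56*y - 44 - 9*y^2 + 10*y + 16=-9*y^2 - 46*y - 40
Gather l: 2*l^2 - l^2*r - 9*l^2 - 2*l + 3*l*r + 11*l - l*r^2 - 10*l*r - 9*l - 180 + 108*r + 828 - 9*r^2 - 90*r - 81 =l^2*(-r - 7) + l*(-r^2 - 7*r) - 9*r^2 + 18*r + 567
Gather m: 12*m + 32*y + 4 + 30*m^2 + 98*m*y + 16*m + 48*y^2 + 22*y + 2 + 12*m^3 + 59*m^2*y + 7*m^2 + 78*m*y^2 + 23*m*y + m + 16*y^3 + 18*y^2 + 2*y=12*m^3 + m^2*(59*y + 37) + m*(78*y^2 + 121*y + 29) + 16*y^3 + 66*y^2 + 56*y + 6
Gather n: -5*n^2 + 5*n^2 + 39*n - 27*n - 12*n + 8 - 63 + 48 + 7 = 0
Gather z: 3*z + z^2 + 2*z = z^2 + 5*z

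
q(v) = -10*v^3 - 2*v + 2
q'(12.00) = -4322.00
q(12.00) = -17302.00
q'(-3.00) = -272.00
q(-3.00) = 278.00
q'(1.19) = -44.48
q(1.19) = -17.23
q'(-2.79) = -235.52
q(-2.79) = 224.76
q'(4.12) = -511.23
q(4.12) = -705.59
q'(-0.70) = -16.70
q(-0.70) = 6.83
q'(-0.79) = -20.72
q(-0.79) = 8.51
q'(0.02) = -2.01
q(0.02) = 1.96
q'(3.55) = -380.08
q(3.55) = -452.49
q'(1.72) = -90.75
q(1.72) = -52.32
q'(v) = -30*v^2 - 2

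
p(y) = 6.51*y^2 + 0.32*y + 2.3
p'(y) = 13.02*y + 0.32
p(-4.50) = 132.69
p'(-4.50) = -58.27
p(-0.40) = 3.21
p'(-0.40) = -4.89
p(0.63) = 5.09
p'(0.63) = 8.52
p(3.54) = 85.01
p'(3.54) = 46.41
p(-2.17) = 32.26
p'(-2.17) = -27.93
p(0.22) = 2.69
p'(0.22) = 3.18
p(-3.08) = 63.07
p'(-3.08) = -39.78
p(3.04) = 63.44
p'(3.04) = 39.90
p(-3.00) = 59.93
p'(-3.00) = -38.74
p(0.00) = 2.30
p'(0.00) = 0.32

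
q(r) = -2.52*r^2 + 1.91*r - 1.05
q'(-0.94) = 6.65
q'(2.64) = -11.40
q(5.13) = -57.57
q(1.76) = -5.49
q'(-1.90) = 11.49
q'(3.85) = -17.49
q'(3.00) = -13.21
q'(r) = 1.91 - 5.04*r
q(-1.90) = -13.78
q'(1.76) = -6.96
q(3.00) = -18.00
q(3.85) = -31.05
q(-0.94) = -5.07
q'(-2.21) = 13.05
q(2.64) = -13.57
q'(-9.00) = 47.27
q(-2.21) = -17.58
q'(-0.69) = 5.39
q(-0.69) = -3.57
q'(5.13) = -23.95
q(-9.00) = -222.36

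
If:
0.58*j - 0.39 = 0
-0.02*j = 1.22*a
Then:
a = -0.01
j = 0.67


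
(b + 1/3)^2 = b^2 + 2*b/3 + 1/9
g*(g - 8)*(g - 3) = g^3 - 11*g^2 + 24*g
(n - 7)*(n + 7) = n^2 - 49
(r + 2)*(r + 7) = r^2 + 9*r + 14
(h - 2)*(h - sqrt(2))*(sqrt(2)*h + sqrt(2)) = sqrt(2)*h^3 - 2*h^2 - sqrt(2)*h^2 - 2*sqrt(2)*h + 2*h + 4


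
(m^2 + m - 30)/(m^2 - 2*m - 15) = (m + 6)/(m + 3)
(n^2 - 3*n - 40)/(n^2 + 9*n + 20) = (n - 8)/(n + 4)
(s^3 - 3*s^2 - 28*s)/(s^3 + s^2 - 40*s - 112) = s/(s + 4)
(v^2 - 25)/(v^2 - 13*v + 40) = (v + 5)/(v - 8)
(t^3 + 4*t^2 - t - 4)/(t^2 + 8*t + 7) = (t^2 + 3*t - 4)/(t + 7)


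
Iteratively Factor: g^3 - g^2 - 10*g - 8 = (g + 2)*(g^2 - 3*g - 4) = (g - 4)*(g + 2)*(g + 1)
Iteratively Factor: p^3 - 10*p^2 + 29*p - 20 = (p - 1)*(p^2 - 9*p + 20) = (p - 5)*(p - 1)*(p - 4)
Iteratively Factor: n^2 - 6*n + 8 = (n - 4)*(n - 2)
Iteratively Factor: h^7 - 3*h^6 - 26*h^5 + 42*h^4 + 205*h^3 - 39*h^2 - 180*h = (h + 3)*(h^6 - 6*h^5 - 8*h^4 + 66*h^3 + 7*h^2 - 60*h) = (h + 3)^2*(h^5 - 9*h^4 + 19*h^3 + 9*h^2 - 20*h) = (h + 1)*(h + 3)^2*(h^4 - 10*h^3 + 29*h^2 - 20*h) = h*(h + 1)*(h + 3)^2*(h^3 - 10*h^2 + 29*h - 20) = h*(h - 4)*(h + 1)*(h + 3)^2*(h^2 - 6*h + 5) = h*(h - 5)*(h - 4)*(h + 1)*(h + 3)^2*(h - 1)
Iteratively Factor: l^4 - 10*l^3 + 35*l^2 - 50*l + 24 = (l - 3)*(l^3 - 7*l^2 + 14*l - 8) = (l - 3)*(l - 1)*(l^2 - 6*l + 8) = (l - 3)*(l - 2)*(l - 1)*(l - 4)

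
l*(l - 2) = l^2 - 2*l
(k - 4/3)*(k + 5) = k^2 + 11*k/3 - 20/3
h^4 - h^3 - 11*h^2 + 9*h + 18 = (h - 3)*(h - 2)*(h + 1)*(h + 3)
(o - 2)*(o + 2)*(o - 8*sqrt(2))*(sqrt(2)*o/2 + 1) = sqrt(2)*o^4/2 - 7*o^3 - 10*sqrt(2)*o^2 + 28*o + 32*sqrt(2)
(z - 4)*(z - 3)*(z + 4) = z^3 - 3*z^2 - 16*z + 48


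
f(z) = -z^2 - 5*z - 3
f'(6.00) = -17.00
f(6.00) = -69.00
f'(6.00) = -17.00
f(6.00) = -69.00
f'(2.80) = -10.60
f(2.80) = -24.84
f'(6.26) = -17.52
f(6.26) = -73.49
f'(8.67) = -22.34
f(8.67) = -121.52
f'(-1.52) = -1.96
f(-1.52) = 2.29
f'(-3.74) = 2.48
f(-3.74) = 1.71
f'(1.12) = -7.24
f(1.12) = -9.85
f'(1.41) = -7.82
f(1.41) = -12.04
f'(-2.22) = -0.56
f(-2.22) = 3.17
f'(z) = -2*z - 5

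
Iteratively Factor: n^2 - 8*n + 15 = (n - 5)*(n - 3)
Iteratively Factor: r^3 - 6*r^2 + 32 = (r + 2)*(r^2 - 8*r + 16) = (r - 4)*(r + 2)*(r - 4)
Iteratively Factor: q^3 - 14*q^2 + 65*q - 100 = (q - 5)*(q^2 - 9*q + 20) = (q - 5)*(q - 4)*(q - 5)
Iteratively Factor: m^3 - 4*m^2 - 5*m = (m + 1)*(m^2 - 5*m) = m*(m + 1)*(m - 5)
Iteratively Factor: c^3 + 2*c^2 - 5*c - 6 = (c - 2)*(c^2 + 4*c + 3) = (c - 2)*(c + 3)*(c + 1)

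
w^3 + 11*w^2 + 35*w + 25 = (w + 1)*(w + 5)^2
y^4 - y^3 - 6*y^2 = y^2*(y - 3)*(y + 2)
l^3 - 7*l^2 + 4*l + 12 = (l - 6)*(l - 2)*(l + 1)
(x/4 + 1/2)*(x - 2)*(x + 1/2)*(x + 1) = x^4/4 + 3*x^3/8 - 7*x^2/8 - 3*x/2 - 1/2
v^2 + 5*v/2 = v*(v + 5/2)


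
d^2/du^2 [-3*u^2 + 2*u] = -6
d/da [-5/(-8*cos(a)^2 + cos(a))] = 5*(-sin(a)/cos(a)^2 + 16*tan(a))/(8*cos(a) - 1)^2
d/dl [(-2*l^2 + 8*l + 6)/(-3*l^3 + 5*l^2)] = 2*(-3*l^3 + 24*l^2 + 7*l - 30)/(l^3*(9*l^2 - 30*l + 25))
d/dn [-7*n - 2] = -7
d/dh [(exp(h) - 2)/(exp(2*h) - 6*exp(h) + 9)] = (1 - exp(h))*exp(h)/(exp(3*h) - 9*exp(2*h) + 27*exp(h) - 27)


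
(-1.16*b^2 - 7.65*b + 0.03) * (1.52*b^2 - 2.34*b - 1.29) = -1.7632*b^4 - 8.9136*b^3 + 19.443*b^2 + 9.7983*b - 0.0387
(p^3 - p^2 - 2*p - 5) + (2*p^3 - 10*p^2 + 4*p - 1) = 3*p^3 - 11*p^2 + 2*p - 6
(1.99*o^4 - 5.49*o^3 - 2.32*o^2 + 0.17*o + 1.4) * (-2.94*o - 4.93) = -5.8506*o^5 + 6.3299*o^4 + 33.8865*o^3 + 10.9378*o^2 - 4.9541*o - 6.902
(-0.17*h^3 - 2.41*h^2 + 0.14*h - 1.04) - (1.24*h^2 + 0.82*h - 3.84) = -0.17*h^3 - 3.65*h^2 - 0.68*h + 2.8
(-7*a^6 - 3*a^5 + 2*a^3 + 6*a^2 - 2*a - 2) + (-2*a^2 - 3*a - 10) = -7*a^6 - 3*a^5 + 2*a^3 + 4*a^2 - 5*a - 12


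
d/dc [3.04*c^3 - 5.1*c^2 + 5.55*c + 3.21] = 9.12*c^2 - 10.2*c + 5.55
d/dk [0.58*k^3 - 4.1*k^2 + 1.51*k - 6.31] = 1.74*k^2 - 8.2*k + 1.51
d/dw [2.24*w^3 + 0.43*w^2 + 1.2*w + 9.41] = 6.72*w^2 + 0.86*w + 1.2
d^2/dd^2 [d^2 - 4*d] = 2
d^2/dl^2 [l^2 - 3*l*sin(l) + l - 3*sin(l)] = 3*l*sin(l) + 3*sin(l) - 6*cos(l) + 2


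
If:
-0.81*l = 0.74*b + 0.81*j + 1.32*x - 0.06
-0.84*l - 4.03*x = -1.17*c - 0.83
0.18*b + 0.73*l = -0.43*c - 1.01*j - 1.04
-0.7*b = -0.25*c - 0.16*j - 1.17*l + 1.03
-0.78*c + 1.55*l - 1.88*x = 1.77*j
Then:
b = 0.70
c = 6.09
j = -4.16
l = 0.57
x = 1.85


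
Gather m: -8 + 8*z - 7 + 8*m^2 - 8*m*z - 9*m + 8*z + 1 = 8*m^2 + m*(-8*z - 9) + 16*z - 14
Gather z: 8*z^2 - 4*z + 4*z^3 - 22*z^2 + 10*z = 4*z^3 - 14*z^2 + 6*z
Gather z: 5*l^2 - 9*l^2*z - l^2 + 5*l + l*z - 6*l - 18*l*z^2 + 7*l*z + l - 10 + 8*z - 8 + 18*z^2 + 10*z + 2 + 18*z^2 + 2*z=4*l^2 + z^2*(36 - 18*l) + z*(-9*l^2 + 8*l + 20) - 16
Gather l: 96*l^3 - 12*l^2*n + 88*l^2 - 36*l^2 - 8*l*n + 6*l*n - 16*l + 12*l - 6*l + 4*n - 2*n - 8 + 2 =96*l^3 + l^2*(52 - 12*n) + l*(-2*n - 10) + 2*n - 6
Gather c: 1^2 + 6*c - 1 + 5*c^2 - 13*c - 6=5*c^2 - 7*c - 6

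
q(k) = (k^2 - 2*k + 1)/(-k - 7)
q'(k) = (2*k - 2)/(-k - 7) + (k^2 - 2*k + 1)/(-k - 7)^2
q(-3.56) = -6.04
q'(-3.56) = 4.41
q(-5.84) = -40.33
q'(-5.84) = 46.56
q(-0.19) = -0.21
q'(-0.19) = 0.38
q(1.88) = -0.09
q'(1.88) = -0.19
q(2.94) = -0.38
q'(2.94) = -0.35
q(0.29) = -0.07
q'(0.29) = 0.20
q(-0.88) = -0.58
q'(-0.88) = 0.71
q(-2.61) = -2.97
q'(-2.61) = 2.32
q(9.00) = -4.00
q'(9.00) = -0.75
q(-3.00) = -4.00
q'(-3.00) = 3.00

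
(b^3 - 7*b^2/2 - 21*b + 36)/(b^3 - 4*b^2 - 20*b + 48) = (b - 3/2)/(b - 2)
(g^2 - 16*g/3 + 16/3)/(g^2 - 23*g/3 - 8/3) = (-3*g^2 + 16*g - 16)/(-3*g^2 + 23*g + 8)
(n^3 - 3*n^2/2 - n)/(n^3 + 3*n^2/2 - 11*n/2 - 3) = n/(n + 3)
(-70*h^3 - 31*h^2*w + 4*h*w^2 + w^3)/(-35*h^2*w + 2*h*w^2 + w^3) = (2*h + w)/w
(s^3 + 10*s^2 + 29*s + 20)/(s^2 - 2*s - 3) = (s^2 + 9*s + 20)/(s - 3)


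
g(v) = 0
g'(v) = 0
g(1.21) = 0.00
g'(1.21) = 0.00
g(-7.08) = 0.00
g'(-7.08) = 0.00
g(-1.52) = 0.00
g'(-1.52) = 0.00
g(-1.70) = 0.00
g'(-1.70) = 0.00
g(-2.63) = 0.00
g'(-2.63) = 0.00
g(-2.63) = 0.00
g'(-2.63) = 0.00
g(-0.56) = 0.00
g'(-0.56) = 0.00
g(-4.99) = 0.00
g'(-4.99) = 0.00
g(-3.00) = 0.00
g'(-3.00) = 0.00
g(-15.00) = 0.00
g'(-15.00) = 0.00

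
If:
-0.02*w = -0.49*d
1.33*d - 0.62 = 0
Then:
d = 0.47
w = 11.42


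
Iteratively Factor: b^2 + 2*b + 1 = (b + 1)*(b + 1)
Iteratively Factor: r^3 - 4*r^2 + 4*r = (r)*(r^2 - 4*r + 4) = r*(r - 2)*(r - 2)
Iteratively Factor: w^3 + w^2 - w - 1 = (w + 1)*(w^2 - 1) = (w + 1)^2*(w - 1)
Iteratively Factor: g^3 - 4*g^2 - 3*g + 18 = (g - 3)*(g^2 - g - 6) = (g - 3)*(g + 2)*(g - 3)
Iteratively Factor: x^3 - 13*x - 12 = (x + 3)*(x^2 - 3*x - 4) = (x - 4)*(x + 3)*(x + 1)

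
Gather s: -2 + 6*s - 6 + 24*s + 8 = 30*s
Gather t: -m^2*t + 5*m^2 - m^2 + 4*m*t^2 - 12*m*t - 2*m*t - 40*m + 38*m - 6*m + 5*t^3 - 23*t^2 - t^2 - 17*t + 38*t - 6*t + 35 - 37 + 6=4*m^2 - 8*m + 5*t^3 + t^2*(4*m - 24) + t*(-m^2 - 14*m + 15) + 4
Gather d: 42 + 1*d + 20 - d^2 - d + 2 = 64 - d^2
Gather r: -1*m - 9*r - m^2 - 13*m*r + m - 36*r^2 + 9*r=-m^2 - 13*m*r - 36*r^2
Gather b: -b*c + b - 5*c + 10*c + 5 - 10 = b*(1 - c) + 5*c - 5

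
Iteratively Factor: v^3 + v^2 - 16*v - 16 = (v + 4)*(v^2 - 3*v - 4) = (v + 1)*(v + 4)*(v - 4)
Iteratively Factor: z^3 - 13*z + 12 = (z - 1)*(z^2 + z - 12) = (z - 3)*(z - 1)*(z + 4)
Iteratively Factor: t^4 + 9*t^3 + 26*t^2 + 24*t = (t)*(t^3 + 9*t^2 + 26*t + 24) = t*(t + 2)*(t^2 + 7*t + 12) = t*(t + 2)*(t + 4)*(t + 3)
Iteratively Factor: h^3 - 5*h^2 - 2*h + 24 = (h - 4)*(h^2 - h - 6) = (h - 4)*(h - 3)*(h + 2)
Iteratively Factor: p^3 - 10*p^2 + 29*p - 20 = (p - 4)*(p^2 - 6*p + 5) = (p - 4)*(p - 1)*(p - 5)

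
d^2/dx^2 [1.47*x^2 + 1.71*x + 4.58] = 2.94000000000000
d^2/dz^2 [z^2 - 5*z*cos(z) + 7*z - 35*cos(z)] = 5*z*cos(z) + 10*sin(z) + 35*cos(z) + 2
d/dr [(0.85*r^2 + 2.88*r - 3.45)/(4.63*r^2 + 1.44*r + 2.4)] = (-12.1104*r^2 + 36.027*r + 11.88)/(21.4369*r^4 + 13.3344*r^3 + 24.2976*r^2 + 6.912*r + 5.76)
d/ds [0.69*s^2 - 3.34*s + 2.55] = 1.38*s - 3.34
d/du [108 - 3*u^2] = -6*u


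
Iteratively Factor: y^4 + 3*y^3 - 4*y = (y - 1)*(y^3 + 4*y^2 + 4*y) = (y - 1)*(y + 2)*(y^2 + 2*y) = (y - 1)*(y + 2)^2*(y)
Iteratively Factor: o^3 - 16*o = (o - 4)*(o^2 + 4*o) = o*(o - 4)*(o + 4)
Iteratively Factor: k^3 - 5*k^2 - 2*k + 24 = (k - 3)*(k^2 - 2*k - 8) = (k - 4)*(k - 3)*(k + 2)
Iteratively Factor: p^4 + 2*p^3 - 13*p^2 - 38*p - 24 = (p - 4)*(p^3 + 6*p^2 + 11*p + 6) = (p - 4)*(p + 3)*(p^2 + 3*p + 2) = (p - 4)*(p + 2)*(p + 3)*(p + 1)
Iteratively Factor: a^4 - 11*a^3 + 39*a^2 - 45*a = (a - 3)*(a^3 - 8*a^2 + 15*a) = a*(a - 3)*(a^2 - 8*a + 15) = a*(a - 3)^2*(a - 5)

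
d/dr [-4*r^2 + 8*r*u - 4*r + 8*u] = -8*r + 8*u - 4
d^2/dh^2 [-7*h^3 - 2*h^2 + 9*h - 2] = -42*h - 4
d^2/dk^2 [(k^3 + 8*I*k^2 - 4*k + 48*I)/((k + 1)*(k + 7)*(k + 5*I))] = (k^6*(-16 + 6*I) + k^5*(-66 - 240*I) + k^4*(1728 - 300*I) + k^3*(2752 + 8688*I) + k^2*(-29520 + 24798*I) + k*(-103710 - 34752*I) - 38080 - 149736*I)/(k^9 + k^8*(24 + 15*I) + k^7*(138 + 360*I) + k^6*(-952 + 3070*I) + k^5*(-14484 + 9720*I) + k^4*(-62424 - 4260*I) + k^3*(-111482 - 88360*I) + k^2*(-88200 - 181230*I) + k*(-25725 - 147000*I) - 42875*I)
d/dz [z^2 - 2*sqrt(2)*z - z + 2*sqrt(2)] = 2*z - 2*sqrt(2) - 1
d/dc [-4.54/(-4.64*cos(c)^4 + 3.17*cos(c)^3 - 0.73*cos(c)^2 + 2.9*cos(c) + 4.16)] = (84.2624*cos(c)^3 - 43.1754*cos(c)^2 + 6.6284*cos(c) - 13.166)*sin(c)/(-4.64*cos(c)^4 + 3.17*cos(c)^3 - 0.73*cos(c)^2 + 2.9*cos(c) + 4.16)^2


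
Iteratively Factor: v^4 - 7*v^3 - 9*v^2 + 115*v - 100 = (v - 5)*(v^3 - 2*v^2 - 19*v + 20) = (v - 5)*(v + 4)*(v^2 - 6*v + 5) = (v - 5)^2*(v + 4)*(v - 1)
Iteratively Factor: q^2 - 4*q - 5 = (q - 5)*(q + 1)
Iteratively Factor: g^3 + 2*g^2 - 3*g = (g - 1)*(g^2 + 3*g) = g*(g - 1)*(g + 3)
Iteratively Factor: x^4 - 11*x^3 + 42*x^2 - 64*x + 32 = (x - 4)*(x^3 - 7*x^2 + 14*x - 8) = (x - 4)^2*(x^2 - 3*x + 2) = (x - 4)^2*(x - 2)*(x - 1)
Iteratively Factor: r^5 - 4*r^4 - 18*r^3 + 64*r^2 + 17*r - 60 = (r - 3)*(r^4 - r^3 - 21*r^2 + r + 20) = (r - 5)*(r - 3)*(r^3 + 4*r^2 - r - 4) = (r - 5)*(r - 3)*(r + 1)*(r^2 + 3*r - 4) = (r - 5)*(r - 3)*(r - 1)*(r + 1)*(r + 4)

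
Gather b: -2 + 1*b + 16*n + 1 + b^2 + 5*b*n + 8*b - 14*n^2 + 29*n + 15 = b^2 + b*(5*n + 9) - 14*n^2 + 45*n + 14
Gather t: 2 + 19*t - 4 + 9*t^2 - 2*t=9*t^2 + 17*t - 2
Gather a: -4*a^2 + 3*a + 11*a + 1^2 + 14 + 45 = -4*a^2 + 14*a + 60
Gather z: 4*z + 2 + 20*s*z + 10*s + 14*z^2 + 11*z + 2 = 10*s + 14*z^2 + z*(20*s + 15) + 4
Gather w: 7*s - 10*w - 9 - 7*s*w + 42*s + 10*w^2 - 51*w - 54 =49*s + 10*w^2 + w*(-7*s - 61) - 63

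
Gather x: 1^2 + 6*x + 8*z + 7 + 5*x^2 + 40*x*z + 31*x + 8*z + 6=5*x^2 + x*(40*z + 37) + 16*z + 14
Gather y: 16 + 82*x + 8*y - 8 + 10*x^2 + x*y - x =10*x^2 + 81*x + y*(x + 8) + 8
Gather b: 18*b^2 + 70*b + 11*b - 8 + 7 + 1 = 18*b^2 + 81*b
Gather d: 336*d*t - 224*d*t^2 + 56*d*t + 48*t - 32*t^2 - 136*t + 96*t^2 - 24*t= d*(-224*t^2 + 392*t) + 64*t^2 - 112*t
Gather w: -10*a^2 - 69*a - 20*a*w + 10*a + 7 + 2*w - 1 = -10*a^2 - 59*a + w*(2 - 20*a) + 6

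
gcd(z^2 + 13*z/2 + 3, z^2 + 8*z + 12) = z + 6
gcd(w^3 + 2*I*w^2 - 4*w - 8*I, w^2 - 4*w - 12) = w + 2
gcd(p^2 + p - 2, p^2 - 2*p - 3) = 1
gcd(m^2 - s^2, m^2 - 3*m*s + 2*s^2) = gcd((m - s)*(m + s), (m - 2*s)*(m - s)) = -m + s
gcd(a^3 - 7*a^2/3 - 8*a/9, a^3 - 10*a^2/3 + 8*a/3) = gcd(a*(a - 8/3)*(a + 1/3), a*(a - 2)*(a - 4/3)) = a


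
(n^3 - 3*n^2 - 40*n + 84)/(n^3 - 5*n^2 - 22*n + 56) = (n + 6)/(n + 4)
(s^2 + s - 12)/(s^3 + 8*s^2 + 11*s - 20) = (s - 3)/(s^2 + 4*s - 5)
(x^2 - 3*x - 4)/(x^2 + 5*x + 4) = (x - 4)/(x + 4)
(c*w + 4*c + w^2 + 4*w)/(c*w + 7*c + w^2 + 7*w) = (w + 4)/(w + 7)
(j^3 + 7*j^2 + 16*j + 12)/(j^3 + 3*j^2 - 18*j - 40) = (j^2 + 5*j + 6)/(j^2 + j - 20)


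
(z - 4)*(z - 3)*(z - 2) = z^3 - 9*z^2 + 26*z - 24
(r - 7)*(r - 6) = r^2 - 13*r + 42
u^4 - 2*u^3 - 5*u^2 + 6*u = u*(u - 3)*(u - 1)*(u + 2)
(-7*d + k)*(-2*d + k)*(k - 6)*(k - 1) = 14*d^2*k^2 - 98*d^2*k + 84*d^2 - 9*d*k^3 + 63*d*k^2 - 54*d*k + k^4 - 7*k^3 + 6*k^2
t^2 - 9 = (t - 3)*(t + 3)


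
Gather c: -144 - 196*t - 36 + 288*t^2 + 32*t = 288*t^2 - 164*t - 180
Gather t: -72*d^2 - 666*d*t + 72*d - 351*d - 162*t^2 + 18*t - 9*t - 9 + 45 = -72*d^2 - 279*d - 162*t^2 + t*(9 - 666*d) + 36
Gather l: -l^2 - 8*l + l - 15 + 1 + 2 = -l^2 - 7*l - 12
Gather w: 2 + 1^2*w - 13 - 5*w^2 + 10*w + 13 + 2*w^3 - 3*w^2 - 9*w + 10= 2*w^3 - 8*w^2 + 2*w + 12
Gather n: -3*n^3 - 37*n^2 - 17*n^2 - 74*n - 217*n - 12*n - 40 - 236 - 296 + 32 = -3*n^3 - 54*n^2 - 303*n - 540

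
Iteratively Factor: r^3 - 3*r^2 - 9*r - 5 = (r + 1)*(r^2 - 4*r - 5) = (r + 1)^2*(r - 5)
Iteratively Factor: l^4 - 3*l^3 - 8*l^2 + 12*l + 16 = (l + 2)*(l^3 - 5*l^2 + 2*l + 8) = (l - 4)*(l + 2)*(l^2 - l - 2) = (l - 4)*(l + 1)*(l + 2)*(l - 2)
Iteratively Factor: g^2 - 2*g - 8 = (g + 2)*(g - 4)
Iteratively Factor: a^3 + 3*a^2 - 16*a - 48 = (a - 4)*(a^2 + 7*a + 12) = (a - 4)*(a + 4)*(a + 3)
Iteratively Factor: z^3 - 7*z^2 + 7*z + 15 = (z - 5)*(z^2 - 2*z - 3) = (z - 5)*(z - 3)*(z + 1)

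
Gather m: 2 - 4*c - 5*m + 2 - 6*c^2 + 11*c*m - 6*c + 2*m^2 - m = -6*c^2 - 10*c + 2*m^2 + m*(11*c - 6) + 4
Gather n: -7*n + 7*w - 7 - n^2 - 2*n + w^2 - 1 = -n^2 - 9*n + w^2 + 7*w - 8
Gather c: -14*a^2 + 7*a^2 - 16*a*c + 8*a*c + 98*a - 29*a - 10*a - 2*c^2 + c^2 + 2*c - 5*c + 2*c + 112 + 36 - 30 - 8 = -7*a^2 + 59*a - c^2 + c*(-8*a - 1) + 110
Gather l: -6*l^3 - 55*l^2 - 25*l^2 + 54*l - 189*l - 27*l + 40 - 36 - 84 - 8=-6*l^3 - 80*l^2 - 162*l - 88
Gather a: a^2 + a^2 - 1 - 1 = 2*a^2 - 2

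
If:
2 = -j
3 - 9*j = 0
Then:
No Solution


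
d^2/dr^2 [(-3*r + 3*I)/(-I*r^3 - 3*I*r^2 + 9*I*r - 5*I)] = -18*I*(3*(r - I)*(r^2 + 2*r - 3)^2 - (r^2 + 2*r + (r + 1)*(r - I) - 3)*(r^3 + 3*r^2 - 9*r + 5))/(r^3 + 3*r^2 - 9*r + 5)^3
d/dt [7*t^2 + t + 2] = 14*t + 1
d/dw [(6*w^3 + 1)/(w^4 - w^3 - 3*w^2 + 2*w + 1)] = (18*w^2*(w^4 - w^3 - 3*w^2 + 2*w + 1) - (6*w^3 + 1)*(4*w^3 - 3*w^2 - 6*w + 2))/(w^4 - w^3 - 3*w^2 + 2*w + 1)^2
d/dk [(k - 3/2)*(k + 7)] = 2*k + 11/2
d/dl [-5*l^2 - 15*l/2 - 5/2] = -10*l - 15/2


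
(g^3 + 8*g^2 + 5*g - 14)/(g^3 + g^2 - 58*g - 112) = (g - 1)/(g - 8)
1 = 1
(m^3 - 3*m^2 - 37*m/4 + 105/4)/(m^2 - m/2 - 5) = (2*m^2 - m - 21)/(2*(m + 2))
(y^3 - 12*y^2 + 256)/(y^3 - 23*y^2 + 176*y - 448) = (y + 4)/(y - 7)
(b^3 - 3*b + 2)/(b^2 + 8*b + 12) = (b^2 - 2*b + 1)/(b + 6)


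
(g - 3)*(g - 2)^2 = g^3 - 7*g^2 + 16*g - 12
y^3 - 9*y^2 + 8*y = y*(y - 8)*(y - 1)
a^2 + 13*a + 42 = (a + 6)*(a + 7)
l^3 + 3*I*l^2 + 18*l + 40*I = (l - 4*I)*(l + 2*I)*(l + 5*I)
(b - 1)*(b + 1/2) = b^2 - b/2 - 1/2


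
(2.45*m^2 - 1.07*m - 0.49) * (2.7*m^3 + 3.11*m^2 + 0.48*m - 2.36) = 6.615*m^5 + 4.7305*m^4 - 3.4747*m^3 - 7.8195*m^2 + 2.29*m + 1.1564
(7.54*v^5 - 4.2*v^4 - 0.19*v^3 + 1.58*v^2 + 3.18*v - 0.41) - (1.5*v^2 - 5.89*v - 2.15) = 7.54*v^5 - 4.2*v^4 - 0.19*v^3 + 0.0800000000000001*v^2 + 9.07*v + 1.74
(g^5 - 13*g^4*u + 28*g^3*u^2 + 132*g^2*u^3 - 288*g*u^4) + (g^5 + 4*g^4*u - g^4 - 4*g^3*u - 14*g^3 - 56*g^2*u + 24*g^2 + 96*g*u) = 2*g^5 - 9*g^4*u - g^4 + 28*g^3*u^2 - 4*g^3*u - 14*g^3 + 132*g^2*u^3 - 56*g^2*u + 24*g^2 - 288*g*u^4 + 96*g*u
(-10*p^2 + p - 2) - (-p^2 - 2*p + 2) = -9*p^2 + 3*p - 4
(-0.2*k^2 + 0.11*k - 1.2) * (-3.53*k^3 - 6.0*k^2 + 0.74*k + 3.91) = 0.706*k^5 + 0.8117*k^4 + 3.428*k^3 + 6.4994*k^2 - 0.4579*k - 4.692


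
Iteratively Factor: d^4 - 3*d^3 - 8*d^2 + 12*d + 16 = (d - 2)*(d^3 - d^2 - 10*d - 8) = (d - 2)*(d + 1)*(d^2 - 2*d - 8) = (d - 2)*(d + 1)*(d + 2)*(d - 4)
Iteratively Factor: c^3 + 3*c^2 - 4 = (c + 2)*(c^2 + c - 2) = (c - 1)*(c + 2)*(c + 2)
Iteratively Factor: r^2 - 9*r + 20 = (r - 4)*(r - 5)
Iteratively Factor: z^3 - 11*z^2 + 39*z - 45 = (z - 3)*(z^2 - 8*z + 15) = (z - 5)*(z - 3)*(z - 3)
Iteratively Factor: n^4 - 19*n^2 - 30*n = (n)*(n^3 - 19*n - 30) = n*(n + 2)*(n^2 - 2*n - 15) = n*(n + 2)*(n + 3)*(n - 5)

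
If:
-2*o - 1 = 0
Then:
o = -1/2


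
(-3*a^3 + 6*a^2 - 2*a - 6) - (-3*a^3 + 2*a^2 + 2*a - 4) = 4*a^2 - 4*a - 2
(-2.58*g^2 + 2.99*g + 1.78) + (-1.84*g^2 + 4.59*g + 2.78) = -4.42*g^2 + 7.58*g + 4.56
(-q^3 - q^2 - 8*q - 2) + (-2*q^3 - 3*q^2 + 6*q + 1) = -3*q^3 - 4*q^2 - 2*q - 1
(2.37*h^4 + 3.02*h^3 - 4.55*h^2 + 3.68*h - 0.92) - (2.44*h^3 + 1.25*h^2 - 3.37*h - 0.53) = 2.37*h^4 + 0.58*h^3 - 5.8*h^2 + 7.05*h - 0.39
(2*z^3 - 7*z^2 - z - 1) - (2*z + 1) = 2*z^3 - 7*z^2 - 3*z - 2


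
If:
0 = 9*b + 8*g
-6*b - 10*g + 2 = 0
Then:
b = -8/21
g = 3/7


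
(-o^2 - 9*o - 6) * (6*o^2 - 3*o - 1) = -6*o^4 - 51*o^3 - 8*o^2 + 27*o + 6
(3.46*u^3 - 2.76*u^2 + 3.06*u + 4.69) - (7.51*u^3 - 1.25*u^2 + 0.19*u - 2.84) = -4.05*u^3 - 1.51*u^2 + 2.87*u + 7.53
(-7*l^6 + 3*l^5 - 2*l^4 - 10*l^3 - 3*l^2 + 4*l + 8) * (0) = 0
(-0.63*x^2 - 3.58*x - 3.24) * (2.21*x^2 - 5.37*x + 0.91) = -1.3923*x^4 - 4.5287*x^3 + 11.4909*x^2 + 14.141*x - 2.9484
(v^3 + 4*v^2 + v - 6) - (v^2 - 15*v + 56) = v^3 + 3*v^2 + 16*v - 62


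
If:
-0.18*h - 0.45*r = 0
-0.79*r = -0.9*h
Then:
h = 0.00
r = 0.00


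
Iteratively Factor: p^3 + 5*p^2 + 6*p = (p)*(p^2 + 5*p + 6) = p*(p + 2)*(p + 3)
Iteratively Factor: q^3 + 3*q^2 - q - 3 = (q + 1)*(q^2 + 2*q - 3) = (q - 1)*(q + 1)*(q + 3)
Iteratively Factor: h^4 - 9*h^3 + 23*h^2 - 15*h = (h - 5)*(h^3 - 4*h^2 + 3*h) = h*(h - 5)*(h^2 - 4*h + 3) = h*(h - 5)*(h - 3)*(h - 1)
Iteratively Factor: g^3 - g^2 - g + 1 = (g + 1)*(g^2 - 2*g + 1) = (g - 1)*(g + 1)*(g - 1)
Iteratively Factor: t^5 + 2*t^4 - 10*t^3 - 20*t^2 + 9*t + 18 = (t - 3)*(t^4 + 5*t^3 + 5*t^2 - 5*t - 6) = (t - 3)*(t - 1)*(t^3 + 6*t^2 + 11*t + 6) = (t - 3)*(t - 1)*(t + 3)*(t^2 + 3*t + 2) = (t - 3)*(t - 1)*(t + 2)*(t + 3)*(t + 1)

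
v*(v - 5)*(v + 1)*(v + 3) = v^4 - v^3 - 17*v^2 - 15*v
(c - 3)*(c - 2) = c^2 - 5*c + 6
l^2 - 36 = (l - 6)*(l + 6)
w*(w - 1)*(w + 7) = w^3 + 6*w^2 - 7*w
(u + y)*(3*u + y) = 3*u^2 + 4*u*y + y^2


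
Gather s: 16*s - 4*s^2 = -4*s^2 + 16*s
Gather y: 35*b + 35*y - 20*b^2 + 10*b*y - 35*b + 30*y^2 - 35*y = -20*b^2 + 10*b*y + 30*y^2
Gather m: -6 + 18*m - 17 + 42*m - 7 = 60*m - 30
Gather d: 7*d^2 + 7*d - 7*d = 7*d^2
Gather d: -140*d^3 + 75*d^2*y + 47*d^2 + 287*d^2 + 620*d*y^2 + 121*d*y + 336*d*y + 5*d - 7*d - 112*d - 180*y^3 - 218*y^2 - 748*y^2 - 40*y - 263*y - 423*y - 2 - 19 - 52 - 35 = -140*d^3 + d^2*(75*y + 334) + d*(620*y^2 + 457*y - 114) - 180*y^3 - 966*y^2 - 726*y - 108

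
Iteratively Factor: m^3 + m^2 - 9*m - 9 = (m - 3)*(m^2 + 4*m + 3) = (m - 3)*(m + 1)*(m + 3)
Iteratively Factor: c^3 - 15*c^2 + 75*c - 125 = (c - 5)*(c^2 - 10*c + 25) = (c - 5)^2*(c - 5)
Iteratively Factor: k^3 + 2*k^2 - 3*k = (k - 1)*(k^2 + 3*k) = k*(k - 1)*(k + 3)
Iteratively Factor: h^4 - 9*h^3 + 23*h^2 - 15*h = (h - 1)*(h^3 - 8*h^2 + 15*h) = (h - 5)*(h - 1)*(h^2 - 3*h) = h*(h - 5)*(h - 1)*(h - 3)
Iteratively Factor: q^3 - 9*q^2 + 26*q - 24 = (q - 3)*(q^2 - 6*q + 8) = (q - 3)*(q - 2)*(q - 4)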